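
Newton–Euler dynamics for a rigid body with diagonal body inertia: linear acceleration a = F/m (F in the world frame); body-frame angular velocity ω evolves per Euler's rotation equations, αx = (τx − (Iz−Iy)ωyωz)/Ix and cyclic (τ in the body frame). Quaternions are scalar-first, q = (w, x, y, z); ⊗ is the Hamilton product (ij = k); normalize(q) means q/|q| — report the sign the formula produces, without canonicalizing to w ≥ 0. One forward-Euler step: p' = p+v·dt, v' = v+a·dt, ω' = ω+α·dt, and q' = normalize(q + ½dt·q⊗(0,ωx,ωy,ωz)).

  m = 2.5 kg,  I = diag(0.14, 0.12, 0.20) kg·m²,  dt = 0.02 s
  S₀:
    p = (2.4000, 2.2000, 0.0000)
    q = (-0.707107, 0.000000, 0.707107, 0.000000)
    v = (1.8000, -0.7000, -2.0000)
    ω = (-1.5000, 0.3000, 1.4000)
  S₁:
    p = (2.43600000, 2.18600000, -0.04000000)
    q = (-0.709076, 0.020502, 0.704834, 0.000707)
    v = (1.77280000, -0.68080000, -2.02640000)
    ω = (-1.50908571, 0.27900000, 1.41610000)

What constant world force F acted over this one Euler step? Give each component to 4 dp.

Δv = v₁−v₀ = (-0.02720000, 0.01920000, -0.02640000)
F = m·Δv/dt = (-3.4000, 2.4000, -3.3000)

F = (-3.4000, 2.4000, -3.3000)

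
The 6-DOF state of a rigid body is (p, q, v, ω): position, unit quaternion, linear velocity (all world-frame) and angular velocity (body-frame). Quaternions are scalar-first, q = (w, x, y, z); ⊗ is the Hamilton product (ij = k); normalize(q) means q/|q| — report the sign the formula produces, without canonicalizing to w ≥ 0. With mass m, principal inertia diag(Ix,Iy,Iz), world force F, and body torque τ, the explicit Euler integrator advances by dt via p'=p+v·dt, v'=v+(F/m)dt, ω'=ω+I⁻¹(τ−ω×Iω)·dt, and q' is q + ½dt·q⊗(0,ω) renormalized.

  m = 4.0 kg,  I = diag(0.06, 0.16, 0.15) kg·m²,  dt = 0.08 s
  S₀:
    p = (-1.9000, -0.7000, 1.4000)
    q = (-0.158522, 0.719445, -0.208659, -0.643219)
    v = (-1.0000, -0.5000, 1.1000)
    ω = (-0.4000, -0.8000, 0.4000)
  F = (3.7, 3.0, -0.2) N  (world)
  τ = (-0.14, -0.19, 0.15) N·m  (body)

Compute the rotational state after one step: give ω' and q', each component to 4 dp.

α = I⁻¹(τ − ω×Iω) = (-2.3867, -1.2775, 0.7867)
new body rate ω' = (-0.5909, -0.9022, 0.4629)
Hamilton product q⊗(0,ω) = (0.3781384, -0.5346300, 0.0963272, -0.7224284)
q' = normalize(q + ½dt·q⊗(0,ω)) = (-0.1433, 0.6975, -0.2046, -0.6716)

ω' = (-0.5909, -0.9022, 0.4629)
q' = (-0.1433, 0.6975, -0.2046, -0.6716)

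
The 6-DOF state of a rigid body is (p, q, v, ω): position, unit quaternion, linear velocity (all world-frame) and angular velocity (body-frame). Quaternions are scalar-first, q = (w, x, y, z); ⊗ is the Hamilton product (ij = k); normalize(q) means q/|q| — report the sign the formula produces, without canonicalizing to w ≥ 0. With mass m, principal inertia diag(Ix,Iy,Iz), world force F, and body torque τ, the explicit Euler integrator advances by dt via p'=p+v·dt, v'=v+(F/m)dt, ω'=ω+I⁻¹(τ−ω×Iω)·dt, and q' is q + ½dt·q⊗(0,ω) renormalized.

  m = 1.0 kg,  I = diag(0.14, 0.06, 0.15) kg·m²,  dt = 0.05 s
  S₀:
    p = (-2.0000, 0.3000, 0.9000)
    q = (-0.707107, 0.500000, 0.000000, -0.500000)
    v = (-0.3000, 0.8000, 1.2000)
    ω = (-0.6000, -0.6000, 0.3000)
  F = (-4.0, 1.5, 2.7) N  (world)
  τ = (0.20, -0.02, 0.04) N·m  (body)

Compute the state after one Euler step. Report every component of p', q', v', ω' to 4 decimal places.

p' = p + v·dt = (-2.0150, 0.3400, 0.9600)
v' = v + a·dt = (-0.5000, 0.8750, 1.3350)
precession coupling ω×(Iω) = (-0.0162, 0.0018, -0.0288)
(τ − ω×Iω)/I = (1.5443, -0.3633, 0.4587)
ω' = ω + α·dt = (-0.5228, -0.6182, 0.3229)
2q̇ = q⊗(0,ω) = (0.4500000, 0.1242642, 0.5742642, -0.5121321)
updated quaternion q' = (-0.6957, 0.5030, 0.0144, -0.5127)

p' = (-2.0150, 0.3400, 0.9600)
q' = (-0.6957, 0.5030, 0.0144, -0.5127)
v' = (-0.5000, 0.8750, 1.3350)
ω' = (-0.5228, -0.6182, 0.3229)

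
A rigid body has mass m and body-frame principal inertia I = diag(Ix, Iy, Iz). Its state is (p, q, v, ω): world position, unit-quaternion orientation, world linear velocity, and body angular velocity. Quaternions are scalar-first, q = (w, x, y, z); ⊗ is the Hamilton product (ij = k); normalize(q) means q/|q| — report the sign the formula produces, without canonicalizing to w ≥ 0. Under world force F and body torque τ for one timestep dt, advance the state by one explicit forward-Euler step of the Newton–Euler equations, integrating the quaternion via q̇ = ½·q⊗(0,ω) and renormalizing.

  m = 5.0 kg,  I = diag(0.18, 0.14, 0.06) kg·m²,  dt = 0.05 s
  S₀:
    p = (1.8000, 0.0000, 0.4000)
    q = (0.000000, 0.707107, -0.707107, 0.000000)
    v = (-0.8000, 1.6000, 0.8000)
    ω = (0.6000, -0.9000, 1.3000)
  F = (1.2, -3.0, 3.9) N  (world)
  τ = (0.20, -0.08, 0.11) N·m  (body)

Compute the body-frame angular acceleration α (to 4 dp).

gyro term ω×Iω = (0.0936, 0.0936, 0.0216)
angular accel α = (0.5911, -1.2400, 1.4733)

α = (0.5911, -1.2400, 1.4733)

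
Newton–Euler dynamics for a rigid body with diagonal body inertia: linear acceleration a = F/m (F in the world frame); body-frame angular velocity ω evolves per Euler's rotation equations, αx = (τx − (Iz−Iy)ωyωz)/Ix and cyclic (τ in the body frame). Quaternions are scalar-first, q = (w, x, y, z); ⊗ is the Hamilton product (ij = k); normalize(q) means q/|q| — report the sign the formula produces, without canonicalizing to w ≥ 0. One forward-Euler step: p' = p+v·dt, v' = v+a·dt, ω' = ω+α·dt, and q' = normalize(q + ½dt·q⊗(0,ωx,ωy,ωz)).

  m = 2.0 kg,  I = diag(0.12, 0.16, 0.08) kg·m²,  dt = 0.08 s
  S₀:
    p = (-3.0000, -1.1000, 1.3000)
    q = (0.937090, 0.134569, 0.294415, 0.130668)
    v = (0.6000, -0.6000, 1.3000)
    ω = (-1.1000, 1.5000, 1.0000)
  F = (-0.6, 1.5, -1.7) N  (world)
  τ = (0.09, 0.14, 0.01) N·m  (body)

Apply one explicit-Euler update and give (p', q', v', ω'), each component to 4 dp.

(τ − ω×Iω)/I = (1.7500, 1.1500, 0.9500)
ω' = ω + α·dt = (-0.9600, 1.5920, 1.0760)
q⊗(0,ω) = (-0.4242646, -0.9323860, 1.1273312, 1.4628000)
updated quaternion q' = (0.9169, 0.0969, 0.3383, 0.1885)
a = (-0.3000, 0.7500, -0.8500)
new position p' = (-2.9520, -1.1480, 1.4040)
v' = v + a·dt = (0.5760, -0.5400, 1.2320)

p' = (-2.9520, -1.1480, 1.4040)
q' = (0.9169, 0.0969, 0.3383, 0.1885)
v' = (0.5760, -0.5400, 1.2320)
ω' = (-0.9600, 1.5920, 1.0760)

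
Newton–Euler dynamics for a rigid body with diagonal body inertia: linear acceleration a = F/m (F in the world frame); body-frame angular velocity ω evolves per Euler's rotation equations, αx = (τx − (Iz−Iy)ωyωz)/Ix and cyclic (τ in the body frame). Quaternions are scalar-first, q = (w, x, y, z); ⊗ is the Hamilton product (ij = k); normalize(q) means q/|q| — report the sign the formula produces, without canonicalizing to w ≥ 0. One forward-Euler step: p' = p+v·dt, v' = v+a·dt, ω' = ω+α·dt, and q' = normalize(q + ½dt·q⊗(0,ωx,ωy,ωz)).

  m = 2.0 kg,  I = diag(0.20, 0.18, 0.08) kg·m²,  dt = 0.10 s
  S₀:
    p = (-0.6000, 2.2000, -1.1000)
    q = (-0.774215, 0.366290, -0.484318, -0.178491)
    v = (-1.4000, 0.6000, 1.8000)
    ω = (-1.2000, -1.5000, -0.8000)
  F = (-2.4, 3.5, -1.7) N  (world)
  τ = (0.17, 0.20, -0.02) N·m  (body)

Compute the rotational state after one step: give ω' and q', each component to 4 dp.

ω' = (-1.0550, -1.4529, -0.7800)
q' = (-0.7914, 0.4165, -0.3987, -0.2030)

α = I⁻¹(τ − ω×Iω) = (1.4500, 0.4711, 0.2000)
ω + α·dt = (-1.0550, -1.4529, -0.7800)
2q̇ = q⊗(0,ω) = (-0.4297218, 1.0487759, 1.6685437, -0.5112446)
q + ½dt·q⊗(0,ω), renormalized = (-0.7914, 0.4165, -0.3987, -0.2030)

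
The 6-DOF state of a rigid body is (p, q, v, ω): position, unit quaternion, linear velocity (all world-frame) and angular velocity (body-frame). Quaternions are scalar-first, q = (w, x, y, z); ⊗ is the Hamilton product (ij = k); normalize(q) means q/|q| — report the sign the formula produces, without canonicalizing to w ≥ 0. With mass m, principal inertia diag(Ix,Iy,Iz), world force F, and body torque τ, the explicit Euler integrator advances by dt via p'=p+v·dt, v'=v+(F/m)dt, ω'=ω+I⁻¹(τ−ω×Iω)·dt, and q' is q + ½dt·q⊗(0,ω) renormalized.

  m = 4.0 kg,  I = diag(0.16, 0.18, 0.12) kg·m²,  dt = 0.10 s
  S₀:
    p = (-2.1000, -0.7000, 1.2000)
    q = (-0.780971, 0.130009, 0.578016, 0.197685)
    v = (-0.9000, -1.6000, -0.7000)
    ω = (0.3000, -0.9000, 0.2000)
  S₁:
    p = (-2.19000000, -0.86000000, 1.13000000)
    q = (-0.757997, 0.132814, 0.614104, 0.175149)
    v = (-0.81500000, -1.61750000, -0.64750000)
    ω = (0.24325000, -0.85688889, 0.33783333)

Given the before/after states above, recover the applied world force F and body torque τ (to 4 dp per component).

F = (3.4000, -0.7000, 2.1000)
τ = (-0.0800, 0.0800, 0.1600)

Δω = ω₁−ω₀ = (-0.05675000, 0.04311111, 0.13783333)
I·α + gyro = (-0.0800, 0.0800, 0.1600)
velocity change Δv = (0.08500000, -0.01750000, 0.05250000)
F = m·Δv/dt = (3.4000, -0.7000, 2.1000)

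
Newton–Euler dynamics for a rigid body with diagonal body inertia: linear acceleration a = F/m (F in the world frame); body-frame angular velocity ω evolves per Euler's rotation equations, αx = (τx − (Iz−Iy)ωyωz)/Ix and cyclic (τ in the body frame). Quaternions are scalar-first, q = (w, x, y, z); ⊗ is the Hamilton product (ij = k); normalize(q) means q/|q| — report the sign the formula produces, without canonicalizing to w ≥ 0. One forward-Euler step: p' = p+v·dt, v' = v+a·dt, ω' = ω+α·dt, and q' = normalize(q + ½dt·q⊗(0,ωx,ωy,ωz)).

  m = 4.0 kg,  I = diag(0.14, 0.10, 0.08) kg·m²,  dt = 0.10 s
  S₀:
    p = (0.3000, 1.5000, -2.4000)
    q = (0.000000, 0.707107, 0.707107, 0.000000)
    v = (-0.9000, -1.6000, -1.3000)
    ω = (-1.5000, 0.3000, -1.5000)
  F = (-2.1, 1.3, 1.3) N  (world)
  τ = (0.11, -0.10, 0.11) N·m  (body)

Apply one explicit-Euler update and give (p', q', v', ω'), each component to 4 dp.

p' = (0.2100, 1.3400, -2.5300)
q' = (0.0422, 0.6504, 0.7558, 0.0633)
v' = (-0.9525, -1.5675, -1.2675)
ω' = (-1.4279, 0.0650, -1.3850)

angular accel α = (0.7214, -2.3500, 1.1500)
ω + α·dt = (-1.4279, 0.0650, -1.3850)
2q̇ = q⊗(0,ω) = (0.8485284, -1.0606605, 1.0606605, 1.2727926)
updated quaternion q' = (0.0422, 0.6504, 0.7558, 0.0633)
new position p' = (0.2100, 1.3400, -2.5300)
v' = v + a·dt = (-0.9525, -1.5675, -1.2675)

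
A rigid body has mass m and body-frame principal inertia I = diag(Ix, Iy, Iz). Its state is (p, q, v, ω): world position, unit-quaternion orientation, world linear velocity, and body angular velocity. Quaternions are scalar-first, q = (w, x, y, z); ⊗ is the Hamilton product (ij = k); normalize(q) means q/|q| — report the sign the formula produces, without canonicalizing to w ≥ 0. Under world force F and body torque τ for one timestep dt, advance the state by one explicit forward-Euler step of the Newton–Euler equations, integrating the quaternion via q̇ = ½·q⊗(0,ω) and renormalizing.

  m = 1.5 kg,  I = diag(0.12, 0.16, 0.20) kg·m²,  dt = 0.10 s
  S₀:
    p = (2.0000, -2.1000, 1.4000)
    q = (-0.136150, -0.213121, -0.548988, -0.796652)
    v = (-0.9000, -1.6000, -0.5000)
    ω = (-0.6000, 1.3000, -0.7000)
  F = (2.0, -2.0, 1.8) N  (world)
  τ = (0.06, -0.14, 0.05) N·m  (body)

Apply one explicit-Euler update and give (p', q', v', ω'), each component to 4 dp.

linear accel F/m = (1.3333, -1.3333, 1.2000)
p + v·dt = (1.9100, -2.2600, 1.3500)
v + (F/m)dt = (-0.7667, -1.7333, -0.3800)
gyro term ω×Iω = (-0.0364, -0.0336, -0.0312)
α = I⁻¹(τ − ω×Iω) = (0.8033, -0.6650, 0.4060)
new body rate ω' = (-0.5197, 1.2335, -0.6594)
Hamilton product q⊗(0,ω) = (0.0281554, 1.5016292, 0.1518115, -0.5111451)
q' = normalize(q + ½dt·q⊗(0,ω)) = (-0.1343, -0.1376, -0.5397, -0.8196)

p' = (1.9100, -2.2600, 1.3500)
q' = (-0.1343, -0.1376, -0.5397, -0.8196)
v' = (-0.7667, -1.7333, -0.3800)
ω' = (-0.5197, 1.2335, -0.6594)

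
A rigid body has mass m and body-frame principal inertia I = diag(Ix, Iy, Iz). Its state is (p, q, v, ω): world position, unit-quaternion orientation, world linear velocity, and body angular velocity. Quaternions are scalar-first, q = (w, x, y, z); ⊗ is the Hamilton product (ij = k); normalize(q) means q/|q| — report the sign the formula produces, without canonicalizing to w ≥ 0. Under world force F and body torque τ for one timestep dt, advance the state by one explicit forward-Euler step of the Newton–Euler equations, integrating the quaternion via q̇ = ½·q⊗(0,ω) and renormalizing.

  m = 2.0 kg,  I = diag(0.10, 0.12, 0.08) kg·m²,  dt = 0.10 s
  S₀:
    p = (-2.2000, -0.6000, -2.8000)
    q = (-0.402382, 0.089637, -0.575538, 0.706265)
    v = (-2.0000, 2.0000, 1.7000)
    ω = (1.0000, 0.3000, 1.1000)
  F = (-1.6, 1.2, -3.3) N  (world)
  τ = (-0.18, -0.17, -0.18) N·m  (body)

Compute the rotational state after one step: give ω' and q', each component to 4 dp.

ω' = (0.8332, 0.1400, 0.8675)
q' = (-0.4358, 0.0272, -0.5496, 0.7122)

gyro term ω×Iω = (-0.0132, 0.0220, 0.0060)
(τ − ω×Iω)/I = (-1.6680, -1.6000, -2.3250)
ω + α·dt = (0.8332, 0.1400, 0.8675)
Hamilton product q⊗(0,ω) = (-0.6938671, -1.2473533, 0.4869497, 0.1598089)
updated quaternion q' = (-0.4358, 0.0272, -0.5496, 0.7122)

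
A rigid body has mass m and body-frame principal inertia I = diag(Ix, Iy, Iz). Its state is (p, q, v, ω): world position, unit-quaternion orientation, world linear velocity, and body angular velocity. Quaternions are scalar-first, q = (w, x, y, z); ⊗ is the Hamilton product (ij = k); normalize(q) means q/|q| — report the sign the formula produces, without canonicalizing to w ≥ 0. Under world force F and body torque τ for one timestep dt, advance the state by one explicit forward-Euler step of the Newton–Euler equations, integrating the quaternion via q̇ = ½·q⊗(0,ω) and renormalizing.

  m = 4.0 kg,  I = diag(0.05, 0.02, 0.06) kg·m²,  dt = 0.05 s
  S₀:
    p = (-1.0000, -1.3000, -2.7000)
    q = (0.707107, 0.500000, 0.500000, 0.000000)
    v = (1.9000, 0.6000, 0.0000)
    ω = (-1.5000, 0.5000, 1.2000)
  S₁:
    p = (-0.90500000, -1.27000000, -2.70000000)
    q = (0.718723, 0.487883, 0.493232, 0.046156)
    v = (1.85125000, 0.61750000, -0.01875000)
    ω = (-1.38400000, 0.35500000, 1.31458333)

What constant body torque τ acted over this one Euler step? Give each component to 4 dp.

τ = (0.1400, -0.0400, 0.1600)

Δω = ω₁−ω₀ = (0.11600000, -0.14500000, 0.11458333)
ω₀×(Iω₀) = (0.0240, 0.0180, 0.0225)
τ = I·(Δω/dt) + ω₀×(Iω₀) = (0.1400, -0.0400, 0.1600)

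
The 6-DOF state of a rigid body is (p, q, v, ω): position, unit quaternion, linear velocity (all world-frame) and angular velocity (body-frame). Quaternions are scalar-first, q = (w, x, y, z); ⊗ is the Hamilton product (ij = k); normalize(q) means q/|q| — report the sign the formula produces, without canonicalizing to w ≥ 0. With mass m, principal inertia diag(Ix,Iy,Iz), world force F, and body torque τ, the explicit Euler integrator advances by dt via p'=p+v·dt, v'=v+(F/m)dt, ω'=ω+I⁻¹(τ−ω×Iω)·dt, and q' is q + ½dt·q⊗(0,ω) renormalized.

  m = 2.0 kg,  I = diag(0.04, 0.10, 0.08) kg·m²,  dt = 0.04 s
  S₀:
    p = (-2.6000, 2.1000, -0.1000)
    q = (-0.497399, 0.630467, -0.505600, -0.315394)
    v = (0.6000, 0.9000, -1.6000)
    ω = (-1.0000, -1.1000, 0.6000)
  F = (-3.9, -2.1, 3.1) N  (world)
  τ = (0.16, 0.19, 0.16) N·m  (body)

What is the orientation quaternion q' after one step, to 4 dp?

q' = (-0.4919, 0.6271, -0.4957, -0.3452)

q⊗(0,ω) = (0.2635434, -0.1528944, 0.4842527, -1.4975531)
q' = normalize(q + ½dt·q⊗(0,ω)) = (-0.4919, 0.6271, -0.4957, -0.3452)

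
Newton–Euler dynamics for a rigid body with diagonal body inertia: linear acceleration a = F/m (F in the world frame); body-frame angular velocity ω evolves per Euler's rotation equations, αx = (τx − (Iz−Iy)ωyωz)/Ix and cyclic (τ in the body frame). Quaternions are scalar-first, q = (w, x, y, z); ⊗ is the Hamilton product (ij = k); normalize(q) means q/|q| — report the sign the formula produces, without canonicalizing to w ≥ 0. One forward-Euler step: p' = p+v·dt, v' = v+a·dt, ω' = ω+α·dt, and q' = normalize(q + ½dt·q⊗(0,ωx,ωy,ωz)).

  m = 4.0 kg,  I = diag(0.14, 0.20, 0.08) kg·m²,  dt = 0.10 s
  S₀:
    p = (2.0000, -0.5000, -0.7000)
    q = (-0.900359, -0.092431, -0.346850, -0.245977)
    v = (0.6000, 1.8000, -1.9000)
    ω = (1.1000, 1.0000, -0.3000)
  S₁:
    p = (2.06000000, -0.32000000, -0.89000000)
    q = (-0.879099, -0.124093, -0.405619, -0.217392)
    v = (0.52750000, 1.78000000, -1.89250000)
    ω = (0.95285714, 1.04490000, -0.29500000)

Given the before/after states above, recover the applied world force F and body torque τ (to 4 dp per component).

velocity change Δv = (-0.07250000, -0.02000000, 0.00750000)
applied force F = (-2.9000, -0.8000, 0.3000)
rate change Δω = (-0.14714286, 0.04490000, 0.00500000)
precession coupling = (0.0360, -0.0198, 0.0660)
applied torque τ = (-0.1700, 0.0700, 0.0700)

F = (-2.9000, -0.8000, 0.3000)
τ = (-0.1700, 0.0700, 0.0700)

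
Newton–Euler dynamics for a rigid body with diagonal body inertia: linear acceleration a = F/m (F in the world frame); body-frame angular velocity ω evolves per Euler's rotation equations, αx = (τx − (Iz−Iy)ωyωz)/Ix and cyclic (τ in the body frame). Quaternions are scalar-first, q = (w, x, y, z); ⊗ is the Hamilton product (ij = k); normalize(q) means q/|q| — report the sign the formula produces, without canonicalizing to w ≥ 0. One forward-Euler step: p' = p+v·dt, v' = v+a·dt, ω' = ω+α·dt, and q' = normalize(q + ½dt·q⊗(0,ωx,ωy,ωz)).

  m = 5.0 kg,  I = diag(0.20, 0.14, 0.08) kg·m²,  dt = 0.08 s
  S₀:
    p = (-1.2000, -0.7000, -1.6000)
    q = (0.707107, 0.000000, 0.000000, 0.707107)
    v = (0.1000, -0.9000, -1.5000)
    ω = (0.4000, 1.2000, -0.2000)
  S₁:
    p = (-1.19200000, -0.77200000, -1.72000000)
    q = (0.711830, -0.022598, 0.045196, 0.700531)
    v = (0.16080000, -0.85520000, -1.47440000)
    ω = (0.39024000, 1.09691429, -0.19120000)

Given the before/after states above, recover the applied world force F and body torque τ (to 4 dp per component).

v₁ − v₀ = (0.06080000, 0.04480000, 0.02560000)
applied force F = (3.8000, 2.8000, 1.6000)
Δω = ω₁−ω₀ = (-0.00976000, -0.10308571, 0.00880000)
gyro term ω₀×Iω₀ = (0.0144, -0.0096, -0.0288)
τ = I·(Δω/dt) + ω₀×(Iω₀) = (-0.0100, -0.1900, -0.0200)

F = (3.8000, 2.8000, 1.6000)
τ = (-0.0100, -0.1900, -0.0200)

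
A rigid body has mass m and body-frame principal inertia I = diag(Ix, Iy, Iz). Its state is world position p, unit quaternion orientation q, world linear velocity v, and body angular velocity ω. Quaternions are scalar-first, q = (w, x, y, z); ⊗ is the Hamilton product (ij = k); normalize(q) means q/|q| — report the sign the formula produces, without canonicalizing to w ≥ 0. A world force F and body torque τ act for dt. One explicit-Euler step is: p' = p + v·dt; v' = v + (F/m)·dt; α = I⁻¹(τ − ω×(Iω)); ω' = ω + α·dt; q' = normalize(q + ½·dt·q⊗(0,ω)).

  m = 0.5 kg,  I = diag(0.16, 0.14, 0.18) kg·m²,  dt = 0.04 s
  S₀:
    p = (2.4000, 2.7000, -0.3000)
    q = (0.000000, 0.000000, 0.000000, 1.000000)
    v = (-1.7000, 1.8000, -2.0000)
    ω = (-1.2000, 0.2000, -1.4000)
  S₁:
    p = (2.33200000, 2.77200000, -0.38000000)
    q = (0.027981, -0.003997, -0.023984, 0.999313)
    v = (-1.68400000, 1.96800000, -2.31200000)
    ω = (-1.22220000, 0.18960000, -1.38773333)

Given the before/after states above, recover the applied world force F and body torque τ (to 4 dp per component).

F = (0.2000, 2.1000, -3.9000)
τ = (-0.1000, -0.0700, 0.0600)

velocity change Δv = (0.01600000, 0.16800000, -0.31200000)
F = m·Δv/dt = (0.2000, 2.1000, -3.9000)
Δω = ω₁−ω₀ = (-0.02220000, -0.01040000, 0.01226667)
gyro term ω₀×Iω₀ = (-0.0112, -0.0336, 0.0048)
τ = I·(Δω/dt) + ω₀×(Iω₀) = (-0.1000, -0.0700, 0.0600)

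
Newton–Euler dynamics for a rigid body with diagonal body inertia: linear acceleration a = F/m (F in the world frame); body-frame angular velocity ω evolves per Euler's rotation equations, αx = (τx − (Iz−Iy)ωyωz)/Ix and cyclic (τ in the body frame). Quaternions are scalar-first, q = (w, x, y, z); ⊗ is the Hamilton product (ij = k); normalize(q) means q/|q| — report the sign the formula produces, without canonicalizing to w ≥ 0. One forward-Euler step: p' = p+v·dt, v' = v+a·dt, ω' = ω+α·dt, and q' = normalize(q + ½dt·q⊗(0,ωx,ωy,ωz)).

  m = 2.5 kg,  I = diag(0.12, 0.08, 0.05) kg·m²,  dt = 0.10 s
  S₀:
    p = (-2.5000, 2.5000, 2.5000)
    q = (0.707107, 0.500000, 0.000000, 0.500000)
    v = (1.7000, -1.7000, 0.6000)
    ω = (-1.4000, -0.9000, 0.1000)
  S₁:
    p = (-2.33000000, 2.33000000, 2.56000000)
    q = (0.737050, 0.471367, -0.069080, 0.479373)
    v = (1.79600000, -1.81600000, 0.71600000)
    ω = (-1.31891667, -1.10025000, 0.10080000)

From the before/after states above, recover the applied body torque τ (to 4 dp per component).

rate change Δω = (0.08108333, -0.20025000, 0.00080000)
ω₀×(Iω₀) = (0.0027, -0.0098, -0.0504)
applied torque τ = (0.1000, -0.1700, -0.0500)

τ = (0.1000, -0.1700, -0.0500)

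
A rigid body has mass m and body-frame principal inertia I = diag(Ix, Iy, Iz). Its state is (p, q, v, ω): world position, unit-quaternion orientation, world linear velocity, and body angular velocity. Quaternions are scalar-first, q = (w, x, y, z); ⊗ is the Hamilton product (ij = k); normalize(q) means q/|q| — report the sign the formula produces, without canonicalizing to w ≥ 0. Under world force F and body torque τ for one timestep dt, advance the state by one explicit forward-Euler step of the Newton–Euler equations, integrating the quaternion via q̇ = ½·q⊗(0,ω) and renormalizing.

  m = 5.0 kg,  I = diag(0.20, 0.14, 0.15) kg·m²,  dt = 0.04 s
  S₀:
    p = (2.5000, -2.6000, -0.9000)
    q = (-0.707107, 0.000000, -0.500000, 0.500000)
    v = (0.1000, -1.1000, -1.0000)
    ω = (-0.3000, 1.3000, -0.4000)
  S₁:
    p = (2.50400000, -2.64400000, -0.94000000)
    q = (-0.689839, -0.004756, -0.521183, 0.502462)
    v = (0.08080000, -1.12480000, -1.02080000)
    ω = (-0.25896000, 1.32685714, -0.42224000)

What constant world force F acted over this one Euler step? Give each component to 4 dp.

F = (-2.4000, -3.1000, -2.6000)

velocity change Δv = (-0.01920000, -0.02480000, -0.02080000)
applied force F = (-2.4000, -3.1000, -2.6000)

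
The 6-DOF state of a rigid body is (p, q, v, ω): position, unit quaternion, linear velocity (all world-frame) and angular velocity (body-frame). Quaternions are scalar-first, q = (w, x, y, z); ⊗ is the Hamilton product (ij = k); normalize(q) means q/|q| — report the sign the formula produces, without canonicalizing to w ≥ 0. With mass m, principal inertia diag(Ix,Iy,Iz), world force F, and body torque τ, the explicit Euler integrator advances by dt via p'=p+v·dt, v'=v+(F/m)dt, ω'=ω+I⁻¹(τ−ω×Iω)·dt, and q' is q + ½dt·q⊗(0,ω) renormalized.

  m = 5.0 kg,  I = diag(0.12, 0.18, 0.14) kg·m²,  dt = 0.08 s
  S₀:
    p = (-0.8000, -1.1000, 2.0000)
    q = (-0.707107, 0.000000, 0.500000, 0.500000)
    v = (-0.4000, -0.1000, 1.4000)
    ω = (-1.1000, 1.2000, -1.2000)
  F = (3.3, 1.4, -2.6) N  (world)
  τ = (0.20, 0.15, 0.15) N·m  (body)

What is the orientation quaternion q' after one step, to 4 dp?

q⊗(0,ω) = (0.0000000, -0.4221823, -1.3985284, 1.3985284)
q + ½dt·q⊗(0,ω), renormalized = (-0.7048, -0.0168, 0.4426, 0.5541)

q' = (-0.7048, -0.0168, 0.4426, 0.5541)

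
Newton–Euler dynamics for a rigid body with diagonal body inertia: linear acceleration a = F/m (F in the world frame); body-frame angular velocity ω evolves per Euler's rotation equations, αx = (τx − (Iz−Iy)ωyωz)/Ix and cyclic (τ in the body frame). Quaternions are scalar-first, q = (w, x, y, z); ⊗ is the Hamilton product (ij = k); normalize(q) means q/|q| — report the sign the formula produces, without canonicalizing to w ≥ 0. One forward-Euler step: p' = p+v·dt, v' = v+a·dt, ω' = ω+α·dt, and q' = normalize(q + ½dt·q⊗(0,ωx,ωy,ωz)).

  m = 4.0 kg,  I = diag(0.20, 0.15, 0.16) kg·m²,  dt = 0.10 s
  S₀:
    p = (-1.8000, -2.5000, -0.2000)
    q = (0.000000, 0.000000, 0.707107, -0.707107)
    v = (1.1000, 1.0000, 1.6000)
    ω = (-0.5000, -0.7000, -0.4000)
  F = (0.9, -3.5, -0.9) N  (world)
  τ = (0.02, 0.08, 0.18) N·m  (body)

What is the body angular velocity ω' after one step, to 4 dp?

ω' = (-0.4914, -0.6520, -0.2766)

precession coupling ω×(Iω) = (0.0028, 0.0080, -0.0175)
angular accel α = (0.0860, 0.4800, 1.2344)
ω' = ω + α·dt = (-0.4914, -0.6520, -0.2766)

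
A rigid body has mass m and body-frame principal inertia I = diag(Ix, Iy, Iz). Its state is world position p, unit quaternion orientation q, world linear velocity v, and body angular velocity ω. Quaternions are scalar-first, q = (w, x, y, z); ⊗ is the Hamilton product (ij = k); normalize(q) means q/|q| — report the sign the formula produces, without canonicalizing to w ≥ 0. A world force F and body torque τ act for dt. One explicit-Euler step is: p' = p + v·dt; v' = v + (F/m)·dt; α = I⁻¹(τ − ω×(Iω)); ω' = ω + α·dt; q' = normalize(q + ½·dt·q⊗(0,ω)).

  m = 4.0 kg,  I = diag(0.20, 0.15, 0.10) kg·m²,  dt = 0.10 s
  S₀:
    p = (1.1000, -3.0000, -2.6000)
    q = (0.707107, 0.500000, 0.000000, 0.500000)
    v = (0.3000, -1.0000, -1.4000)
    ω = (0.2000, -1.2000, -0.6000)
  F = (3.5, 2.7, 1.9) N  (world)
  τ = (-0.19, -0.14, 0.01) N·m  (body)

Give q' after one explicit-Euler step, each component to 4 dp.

q⊗(0,ω) = (0.2000000, 0.7414214, -0.4485284, -1.0242642)
updated quaternion q' = (0.7155, 0.5358, -0.0224, 0.4478)

q' = (0.7155, 0.5358, -0.0224, 0.4478)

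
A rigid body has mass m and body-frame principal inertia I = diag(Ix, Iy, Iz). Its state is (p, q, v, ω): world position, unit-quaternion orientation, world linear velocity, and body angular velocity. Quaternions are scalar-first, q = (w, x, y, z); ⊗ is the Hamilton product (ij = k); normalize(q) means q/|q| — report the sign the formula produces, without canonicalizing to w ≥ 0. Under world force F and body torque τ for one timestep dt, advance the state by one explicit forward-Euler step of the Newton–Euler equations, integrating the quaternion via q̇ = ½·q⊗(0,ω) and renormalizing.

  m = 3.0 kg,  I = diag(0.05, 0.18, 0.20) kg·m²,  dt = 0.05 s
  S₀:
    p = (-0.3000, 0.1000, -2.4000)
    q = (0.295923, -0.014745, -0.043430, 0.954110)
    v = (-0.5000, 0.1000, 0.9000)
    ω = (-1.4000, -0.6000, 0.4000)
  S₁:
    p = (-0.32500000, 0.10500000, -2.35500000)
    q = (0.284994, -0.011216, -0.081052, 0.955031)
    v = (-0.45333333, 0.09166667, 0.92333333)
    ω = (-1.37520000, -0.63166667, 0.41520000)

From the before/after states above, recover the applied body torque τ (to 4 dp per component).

rate change Δω = (0.02480000, -0.03166667, 0.01520000)
precession coupling = (-0.0048, 0.0840, 0.1092)
applied torque τ = (0.0200, -0.0300, 0.1700)

τ = (0.0200, -0.0300, 0.1700)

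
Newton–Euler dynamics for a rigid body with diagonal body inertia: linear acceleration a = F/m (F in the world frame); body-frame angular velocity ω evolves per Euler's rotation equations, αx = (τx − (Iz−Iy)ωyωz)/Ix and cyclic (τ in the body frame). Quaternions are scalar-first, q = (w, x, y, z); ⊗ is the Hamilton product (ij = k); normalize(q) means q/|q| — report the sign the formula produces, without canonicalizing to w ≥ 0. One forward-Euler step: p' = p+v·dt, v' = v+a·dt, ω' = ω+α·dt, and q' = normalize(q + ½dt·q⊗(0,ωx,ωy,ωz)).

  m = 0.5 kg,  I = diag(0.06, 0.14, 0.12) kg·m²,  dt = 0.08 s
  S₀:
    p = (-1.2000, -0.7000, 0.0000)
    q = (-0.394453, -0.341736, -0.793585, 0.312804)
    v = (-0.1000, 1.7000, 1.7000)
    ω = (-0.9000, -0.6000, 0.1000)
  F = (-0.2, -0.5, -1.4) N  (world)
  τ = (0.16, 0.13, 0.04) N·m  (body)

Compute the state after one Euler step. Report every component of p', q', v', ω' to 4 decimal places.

a = F/m = (-0.4000, -1.0000, -2.8000)
new position p' = (-1.2080, -0.5640, 0.1360)
new velocity v' = (-0.1320, 1.6200, 1.4760)
gyro term ω×Iω = (0.0012, 0.0054, 0.0432)
(τ − ω×Iω)/I = (2.6467, 0.8900, -0.0267)
ω + α·dt = (-0.6883, -0.5288, 0.0979)
2q̇ = q⊗(0,ω) = (-0.8149938, 0.4633316, -0.0106782, -0.5486302)
q + ½dt·q⊗(0,ω), renormalized = (-0.4267, -0.3229, -0.7933, 0.2906)

p' = (-1.2080, -0.5640, 0.1360)
q' = (-0.4267, -0.3229, -0.7933, 0.2906)
v' = (-0.1320, 1.6200, 1.4760)
ω' = (-0.6883, -0.5288, 0.0979)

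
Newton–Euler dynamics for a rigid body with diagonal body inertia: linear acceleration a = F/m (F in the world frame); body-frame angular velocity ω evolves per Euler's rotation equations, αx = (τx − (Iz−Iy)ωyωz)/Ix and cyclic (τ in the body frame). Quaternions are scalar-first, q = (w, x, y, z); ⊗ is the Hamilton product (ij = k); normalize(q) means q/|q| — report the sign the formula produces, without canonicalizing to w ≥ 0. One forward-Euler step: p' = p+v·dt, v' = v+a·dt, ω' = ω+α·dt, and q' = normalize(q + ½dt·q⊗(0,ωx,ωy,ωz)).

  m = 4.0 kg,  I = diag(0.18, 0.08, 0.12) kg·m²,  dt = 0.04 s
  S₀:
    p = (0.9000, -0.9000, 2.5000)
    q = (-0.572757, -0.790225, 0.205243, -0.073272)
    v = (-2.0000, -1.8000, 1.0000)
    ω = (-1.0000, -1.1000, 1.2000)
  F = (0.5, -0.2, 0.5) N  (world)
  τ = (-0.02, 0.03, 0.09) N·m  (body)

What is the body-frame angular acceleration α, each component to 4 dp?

α = (0.1822, 1.2750, 1.6667)

gyro term ω×Iω = (-0.0528, -0.0720, -0.1100)
(τ − ω×Iω)/I = (0.1822, 1.2750, 1.6667)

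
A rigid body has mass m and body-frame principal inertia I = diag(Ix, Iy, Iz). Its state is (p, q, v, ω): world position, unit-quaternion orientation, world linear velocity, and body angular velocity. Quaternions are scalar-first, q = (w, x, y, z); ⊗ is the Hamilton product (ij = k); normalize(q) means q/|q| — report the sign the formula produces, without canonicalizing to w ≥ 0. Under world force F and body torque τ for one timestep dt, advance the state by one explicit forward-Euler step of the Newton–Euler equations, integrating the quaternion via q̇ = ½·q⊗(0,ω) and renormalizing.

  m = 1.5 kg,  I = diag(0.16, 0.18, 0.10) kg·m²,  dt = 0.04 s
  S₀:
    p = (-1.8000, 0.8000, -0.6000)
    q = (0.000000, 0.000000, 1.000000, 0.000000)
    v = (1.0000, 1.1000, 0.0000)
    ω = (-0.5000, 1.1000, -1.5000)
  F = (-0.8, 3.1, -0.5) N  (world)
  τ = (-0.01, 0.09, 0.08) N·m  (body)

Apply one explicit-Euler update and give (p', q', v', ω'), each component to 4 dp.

p' = (-1.7600, 0.8440, -0.6000)
q' = (-0.0220, -0.0300, 0.9993, 0.0100)
v' = (0.9787, 1.1827, -0.0133)
ω' = (-0.5355, 1.1100, -1.4636)

new position p' = (-1.7600, 0.8440, -0.6000)
v' = v + a·dt = (0.9787, 1.1827, -0.0133)
ω×(Iω) gyroscopic = (0.1320, 0.0450, -0.0110)
(τ − ω×Iω)/I = (-0.8875, 0.2500, 0.9100)
ω' = ω + α·dt = (-0.5355, 1.1100, -1.4636)
Hamilton product q⊗(0,ω) = (-1.1000000, -1.5000000, 0.0000000, 0.5000000)
q + ½dt·q⊗(0,ω), renormalized = (-0.0220, -0.0300, 0.9993, 0.0100)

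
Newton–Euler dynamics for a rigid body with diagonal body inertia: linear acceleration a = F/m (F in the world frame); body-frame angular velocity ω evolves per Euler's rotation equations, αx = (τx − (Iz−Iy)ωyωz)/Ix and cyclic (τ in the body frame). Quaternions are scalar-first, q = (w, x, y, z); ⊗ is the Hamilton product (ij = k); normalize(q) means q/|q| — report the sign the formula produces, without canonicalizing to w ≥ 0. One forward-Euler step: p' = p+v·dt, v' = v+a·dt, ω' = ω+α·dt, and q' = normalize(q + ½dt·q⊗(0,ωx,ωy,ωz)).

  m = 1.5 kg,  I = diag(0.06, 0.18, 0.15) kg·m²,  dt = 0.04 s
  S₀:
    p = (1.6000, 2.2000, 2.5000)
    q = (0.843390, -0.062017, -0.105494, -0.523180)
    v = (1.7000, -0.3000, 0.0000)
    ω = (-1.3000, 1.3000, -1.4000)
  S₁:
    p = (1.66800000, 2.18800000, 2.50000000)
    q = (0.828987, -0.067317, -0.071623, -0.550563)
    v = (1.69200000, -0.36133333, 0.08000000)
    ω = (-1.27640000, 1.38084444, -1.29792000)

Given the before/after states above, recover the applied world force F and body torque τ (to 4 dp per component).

F = (-0.3000, -2.3000, 3.0000)
τ = (0.0900, 0.2000, 0.1800)

velocity change Δv = (-0.00800000, -0.06133333, 0.08000000)
applied force F = (-0.3000, -2.3000, 3.0000)
rate change Δω = (0.02360000, 0.08084444, 0.10208000)
applied torque τ = (0.0900, 0.2000, 0.1800)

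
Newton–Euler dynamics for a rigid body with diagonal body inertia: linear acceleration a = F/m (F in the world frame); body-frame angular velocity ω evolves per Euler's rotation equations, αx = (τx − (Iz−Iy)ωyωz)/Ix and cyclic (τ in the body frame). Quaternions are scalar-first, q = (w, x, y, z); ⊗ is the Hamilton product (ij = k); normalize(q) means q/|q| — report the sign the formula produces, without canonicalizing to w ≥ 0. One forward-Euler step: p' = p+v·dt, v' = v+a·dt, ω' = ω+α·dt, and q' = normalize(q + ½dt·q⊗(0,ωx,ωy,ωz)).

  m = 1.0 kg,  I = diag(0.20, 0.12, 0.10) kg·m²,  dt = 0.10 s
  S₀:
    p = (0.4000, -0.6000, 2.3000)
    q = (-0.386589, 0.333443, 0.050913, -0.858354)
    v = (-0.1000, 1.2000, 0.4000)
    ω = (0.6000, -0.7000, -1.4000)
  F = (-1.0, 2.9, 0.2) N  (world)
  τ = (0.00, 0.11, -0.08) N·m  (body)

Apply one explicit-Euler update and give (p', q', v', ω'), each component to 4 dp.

p' = (0.3900, -0.4800, 2.3400)
q' = (-0.4533, 0.2872, 0.0618, -0.8415)
v' = (-0.2000, 1.4900, 0.4200)
ω' = (0.6098, -0.5383, -1.5136)

p' = p + v·dt = (0.3900, -0.4800, 2.3400)
v' = v + a·dt = (-0.2000, 1.4900, 0.4200)
(τ − ω×Iω)/I = (0.0980, 1.6167, -1.1360)
new body rate ω' = (0.6098, -0.5383, -1.5136)
Hamilton product q⊗(0,ω) = (-1.3661223, -0.9040794, 0.2224201, 0.2772667)
q' = normalize(q + ½dt·q⊗(0,ω)) = (-0.4533, 0.2872, 0.0618, -0.8415)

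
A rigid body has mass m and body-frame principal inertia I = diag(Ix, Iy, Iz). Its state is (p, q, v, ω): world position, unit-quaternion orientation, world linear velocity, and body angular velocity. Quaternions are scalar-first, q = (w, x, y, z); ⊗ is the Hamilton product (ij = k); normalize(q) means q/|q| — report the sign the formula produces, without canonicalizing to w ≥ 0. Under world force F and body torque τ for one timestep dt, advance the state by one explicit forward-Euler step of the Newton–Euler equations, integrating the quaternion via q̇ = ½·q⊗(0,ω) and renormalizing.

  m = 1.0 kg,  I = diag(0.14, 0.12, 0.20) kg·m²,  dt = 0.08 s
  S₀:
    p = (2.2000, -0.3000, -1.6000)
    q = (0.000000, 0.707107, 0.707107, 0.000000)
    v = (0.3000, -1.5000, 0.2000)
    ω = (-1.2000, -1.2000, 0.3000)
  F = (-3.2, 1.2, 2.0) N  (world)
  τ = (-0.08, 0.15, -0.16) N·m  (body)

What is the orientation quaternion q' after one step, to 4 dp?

2q̇ = q⊗(0,ω) = (1.6970568, 0.2121321, -0.2121321, 0.0000000)
updated quaternion q' = (0.0677, 0.7139, 0.6970, 0.0000)

q' = (0.0677, 0.7139, 0.6970, 0.0000)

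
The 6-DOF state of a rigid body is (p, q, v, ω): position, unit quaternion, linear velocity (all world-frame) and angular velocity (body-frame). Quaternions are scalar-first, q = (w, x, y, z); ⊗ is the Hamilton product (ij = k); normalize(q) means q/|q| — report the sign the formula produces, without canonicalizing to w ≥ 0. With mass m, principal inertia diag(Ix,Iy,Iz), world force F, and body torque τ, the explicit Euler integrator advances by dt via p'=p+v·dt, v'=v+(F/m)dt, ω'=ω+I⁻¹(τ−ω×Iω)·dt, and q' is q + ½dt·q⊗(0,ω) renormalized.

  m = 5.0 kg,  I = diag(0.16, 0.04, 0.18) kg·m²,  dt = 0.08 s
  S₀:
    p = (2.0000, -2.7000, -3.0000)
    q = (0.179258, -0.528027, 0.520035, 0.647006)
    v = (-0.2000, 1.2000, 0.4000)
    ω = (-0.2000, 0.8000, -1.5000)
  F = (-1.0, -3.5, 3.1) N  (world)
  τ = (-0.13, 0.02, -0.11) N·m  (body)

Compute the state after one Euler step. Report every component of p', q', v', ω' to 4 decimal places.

precession coupling ω×(Iω) = (-0.1680, -0.0060, 0.0192)
angular accel α = (0.2375, 0.6500, -0.7178)
new body rate ω' = (-0.1810, 0.8520, -1.5574)
2q̇ = q⊗(0,ω) = (0.4488756, -1.3335089, -0.7780353, -0.5873016)
q' = normalize(q + ½dt·q⊗(0,ω)) = (0.1968, -0.5800, 0.4878, 0.6221)
a = F/m = (-0.2000, -0.7000, 0.6200)
p + v·dt = (1.9840, -2.6040, -2.9680)
new velocity v' = (-0.2160, 1.1440, 0.4496)

p' = (1.9840, -2.6040, -2.9680)
q' = (0.1968, -0.5800, 0.4878, 0.6221)
v' = (-0.2160, 1.1440, 0.4496)
ω' = (-0.1810, 0.8520, -1.5574)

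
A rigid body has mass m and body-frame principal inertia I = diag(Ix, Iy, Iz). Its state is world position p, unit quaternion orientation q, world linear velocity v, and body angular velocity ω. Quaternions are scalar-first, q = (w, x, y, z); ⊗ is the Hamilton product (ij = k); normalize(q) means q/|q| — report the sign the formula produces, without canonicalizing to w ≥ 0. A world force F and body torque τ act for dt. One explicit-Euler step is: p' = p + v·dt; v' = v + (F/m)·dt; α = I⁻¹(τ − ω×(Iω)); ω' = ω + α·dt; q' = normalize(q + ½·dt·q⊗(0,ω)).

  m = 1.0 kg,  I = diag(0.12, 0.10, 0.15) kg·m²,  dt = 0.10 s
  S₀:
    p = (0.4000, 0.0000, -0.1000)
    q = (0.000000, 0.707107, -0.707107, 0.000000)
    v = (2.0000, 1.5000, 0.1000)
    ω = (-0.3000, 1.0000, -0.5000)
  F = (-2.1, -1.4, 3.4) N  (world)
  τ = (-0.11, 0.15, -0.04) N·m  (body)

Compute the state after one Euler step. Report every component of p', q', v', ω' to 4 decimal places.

p' = (0.6000, 0.1500, -0.0900)
q' = (0.0459, 0.7236, -0.6883, 0.0247)
v' = (1.7900, 1.3600, 0.4400)
ω' = (-0.3708, 1.1545, -0.5307)

a = (-2.1000, -1.4000, 3.4000)
new position p' = (0.6000, 0.1500, -0.0900)
v + (F/m)dt = (1.7900, 1.3600, 0.4400)
gyro term ω×Iω = (-0.0250, -0.0045, 0.0060)
(τ − ω×Iω)/I = (-0.7083, 1.5450, -0.3067)
new body rate ω' = (-0.3708, 1.1545, -0.5307)
Hamilton product q⊗(0,ω) = (0.9192391, 0.3535535, 0.3535535, 0.4949749)
q' = normalize(q + ½dt·q⊗(0,ω)) = (0.0459, 0.7236, -0.6883, 0.0247)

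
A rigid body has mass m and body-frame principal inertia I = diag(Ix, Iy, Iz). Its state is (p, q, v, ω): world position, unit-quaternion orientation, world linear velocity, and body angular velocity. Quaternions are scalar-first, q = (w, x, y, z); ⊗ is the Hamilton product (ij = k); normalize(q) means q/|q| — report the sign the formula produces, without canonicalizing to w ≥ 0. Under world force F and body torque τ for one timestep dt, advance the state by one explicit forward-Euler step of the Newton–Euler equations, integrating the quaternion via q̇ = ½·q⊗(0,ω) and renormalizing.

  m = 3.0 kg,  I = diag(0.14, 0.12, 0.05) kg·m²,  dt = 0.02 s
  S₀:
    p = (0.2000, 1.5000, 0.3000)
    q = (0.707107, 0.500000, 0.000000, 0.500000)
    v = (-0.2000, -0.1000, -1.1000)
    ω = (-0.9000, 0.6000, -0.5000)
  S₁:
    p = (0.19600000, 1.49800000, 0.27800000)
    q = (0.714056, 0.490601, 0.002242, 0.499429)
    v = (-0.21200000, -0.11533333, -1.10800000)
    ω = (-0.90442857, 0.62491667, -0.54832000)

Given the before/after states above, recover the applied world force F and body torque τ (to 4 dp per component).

v₁ − v₀ = (-0.01200000, -0.01533333, -0.00800000)
F = m·Δv/dt = (-1.8000, -2.3000, -1.2000)
ω₁ − ω₀ = (-0.00442857, 0.02491667, -0.04832000)
τ = I·(Δω/dt) + ω₀×(Iω₀) = (-0.0100, 0.1900, -0.1100)

F = (-1.8000, -2.3000, -1.2000)
τ = (-0.0100, 0.1900, -0.1100)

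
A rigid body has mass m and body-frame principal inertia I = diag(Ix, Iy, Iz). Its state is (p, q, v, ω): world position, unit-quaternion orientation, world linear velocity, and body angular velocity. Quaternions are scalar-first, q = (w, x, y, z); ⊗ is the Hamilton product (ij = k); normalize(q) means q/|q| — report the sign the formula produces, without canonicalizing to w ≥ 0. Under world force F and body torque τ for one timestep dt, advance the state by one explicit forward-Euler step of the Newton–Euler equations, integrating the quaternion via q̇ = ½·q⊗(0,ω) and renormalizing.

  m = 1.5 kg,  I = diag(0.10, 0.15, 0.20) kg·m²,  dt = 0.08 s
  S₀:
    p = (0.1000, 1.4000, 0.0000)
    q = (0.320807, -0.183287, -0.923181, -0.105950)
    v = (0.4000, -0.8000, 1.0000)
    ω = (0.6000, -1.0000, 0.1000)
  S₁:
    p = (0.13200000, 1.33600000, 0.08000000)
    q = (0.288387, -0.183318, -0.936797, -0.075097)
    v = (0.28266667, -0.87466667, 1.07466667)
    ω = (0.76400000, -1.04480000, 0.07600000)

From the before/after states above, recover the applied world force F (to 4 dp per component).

F = (-2.2000, -1.4000, 1.4000)

velocity change Δv = (-0.11733333, -0.07466667, 0.07466667)
m·(v₁−v₀)/dt = (-2.2000, -1.4000, 1.4000)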